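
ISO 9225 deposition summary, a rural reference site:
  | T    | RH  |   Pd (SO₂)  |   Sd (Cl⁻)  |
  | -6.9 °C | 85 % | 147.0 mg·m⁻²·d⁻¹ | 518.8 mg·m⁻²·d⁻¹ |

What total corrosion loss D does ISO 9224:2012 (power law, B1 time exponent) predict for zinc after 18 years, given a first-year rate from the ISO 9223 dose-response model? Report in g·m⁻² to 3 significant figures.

D(18) = 279 g·m⁻²

zinc: f(T) = +0.038·(T−10) [T≤10 °C] = -0.6422
  Pd branch = 0.0129·Pd^0.44·e^(0.046·RH+f) = 3.044 μm/a
  Cl⁻ term: 0.0175·518.8^0.57·exp(0.008·85+0.085·-6.9) = 0.6779
  sum: 3.044 + 0.6779 → r_corr = 3.722 μm/a
Power-law: D(18) = r_corr · 18^0.813
  D(18) = 3.722 × 18^0.813 = 3.722 × 10.48 = 39.02 μm
  Mass loss = 39.02 μm × 7.14 g/cm³ = 278.6 g·m⁻²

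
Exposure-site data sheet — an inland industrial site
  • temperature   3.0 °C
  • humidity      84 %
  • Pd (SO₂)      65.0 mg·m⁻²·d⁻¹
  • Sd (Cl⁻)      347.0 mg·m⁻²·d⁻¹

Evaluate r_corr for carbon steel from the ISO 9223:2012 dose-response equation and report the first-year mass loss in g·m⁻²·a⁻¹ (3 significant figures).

carbon steel: f(T) = +0.150·(T−10) [T≤10 °C] = -1.0500
  Pd branch = 1.77·Pd^0.52·e^(0.02·RH+f) = 29.13 μm/a
  Sd branch = 0.102·Sd^0.62·e^(0.033·RH+0.04·T) = 69.12 μm/a
  sum: 29.13 + 69.12 → r_corr = 98.24 μm/a
Convert to mass loss: 98.24 μm/a × 7.85 g/cm³ = 771.2 g·m⁻²·a⁻¹

r_corr = 771 g·m⁻²·a⁻¹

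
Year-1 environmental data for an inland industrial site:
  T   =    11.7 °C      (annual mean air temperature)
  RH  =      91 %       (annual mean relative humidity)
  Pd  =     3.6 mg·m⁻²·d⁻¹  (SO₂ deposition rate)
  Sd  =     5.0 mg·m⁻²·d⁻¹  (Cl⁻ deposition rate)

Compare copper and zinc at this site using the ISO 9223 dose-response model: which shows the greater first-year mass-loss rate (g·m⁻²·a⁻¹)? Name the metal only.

copper: f(T) = -0.080·(T−10) [T>10 °C] = -0.1360
  SO₂ term: 0.0053·3.6^0.26·exp(0.059·91-0.1360) = 1.385
  Sd branch = 0.01025·Sd^0.27·e^(0.036·RH+0.049·T) = 0.7433 μm/a
  sum: 1.385 + 0.7433 → r_corr = 2.129 μm/a
  mass loss = 2.129 μm/a × 8.96 g/cm³ = 19.07 g·m⁻²·a⁻¹
zinc: f(T) = -0.071·(T−10) [T>10 °C] = -0.1207
  Pd branch = 0.0129·Pd^0.44·e^(0.046·RH+f) = 1.321 μm/a
  Cl⁻ term: 0.0175·5.0^0.57·exp(0.008·91+0.085·11.7) = 0.2452
  r_corr = 1.321 + 0.2452 = 1.566 μm/a
  mass loss = 1.566 μm/a × 7.14 g/cm³ = 11.18 g·m⁻²·a⁻¹
Ordering by g·m⁻²·a⁻¹: copper (19.1) > zinc (11.2)

copper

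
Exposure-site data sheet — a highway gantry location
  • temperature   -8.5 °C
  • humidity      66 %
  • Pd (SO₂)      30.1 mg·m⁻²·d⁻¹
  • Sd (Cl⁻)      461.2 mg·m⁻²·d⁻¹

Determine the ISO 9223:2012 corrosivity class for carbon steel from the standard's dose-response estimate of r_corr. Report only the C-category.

C3

carbon steel: f(T) = +0.150·(T−10) [T≤10 °C] = -2.7750
  Pd branch = 1.77·Pd^0.52·e^(0.02·RH+f) = 2.426 μm/a
  Cl⁻ term: 0.102·461.2^0.62·exp(0.033·66+0.04·-8.5) = 28.74
  sum: 2.426 + 28.74 → r_corr = 31.16 μm/a
ISO 9223 Table 2 (carbon steel): 25 < 31.2 ≤ 50 μm/a ⇒ C3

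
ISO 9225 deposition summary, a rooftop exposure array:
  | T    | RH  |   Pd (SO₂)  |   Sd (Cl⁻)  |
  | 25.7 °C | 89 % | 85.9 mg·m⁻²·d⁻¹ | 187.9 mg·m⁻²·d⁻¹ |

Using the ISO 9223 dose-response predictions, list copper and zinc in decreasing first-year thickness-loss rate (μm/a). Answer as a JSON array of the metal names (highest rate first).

["zinc", "copper"]

copper: T>10 °C ⇒ hinge -0.080·(25.7−10) = -1.2560
  sulphur-dioxide contribution → 0.9165 μm/a
  chloride contribution → 3.657 μm/a
  total first-year rate 4.573 μm/a
zinc: T>10 °C ⇒ hinge -0.071·(25.7−10) = -1.1147
  sulphur-dioxide contribution → 1.801 μm/a
  chloride contribution → 6.268 μm/a
  total first-year rate 8.068 μm/a
Ordering by μm/a: zinc (8.07) > copper (4.57)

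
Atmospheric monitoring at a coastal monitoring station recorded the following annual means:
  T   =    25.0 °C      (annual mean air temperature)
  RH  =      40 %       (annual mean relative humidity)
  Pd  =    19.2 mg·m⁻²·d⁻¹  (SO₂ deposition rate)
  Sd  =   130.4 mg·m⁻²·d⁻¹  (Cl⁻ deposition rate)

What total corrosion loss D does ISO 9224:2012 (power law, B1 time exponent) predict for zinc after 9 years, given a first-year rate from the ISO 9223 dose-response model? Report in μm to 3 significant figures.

zinc: temperature factor f = -0.071·(15.0) = -1.0650
  SO₂ term: 0.0129·19.2^0.44·exp(0.046·40-1.0650) = 0.1028
  Sd branch = 0.0175·Sd^0.57·e^(0.008·RH+0.085·T) = 3.24 μm/a
  sum: 0.1028 + 3.24 → r_corr = 3.343 μm/a
ISO 9224: D(t) = r_corr · t^b with b = 0.813 (zinc, B1)
  D(9) = 3.343 × 9^0.813 = 3.343 × 5.968 = 19.95 μm

D(9) = 20.0 μm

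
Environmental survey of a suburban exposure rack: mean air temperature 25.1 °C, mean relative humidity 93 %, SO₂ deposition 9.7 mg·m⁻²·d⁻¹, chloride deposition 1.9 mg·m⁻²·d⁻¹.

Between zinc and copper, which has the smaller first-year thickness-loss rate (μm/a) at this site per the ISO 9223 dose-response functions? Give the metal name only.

zinc: T>10 °C ⇒ hinge -0.071·(25.1−10) = -1.0721
  SO₂ term: 0.0129·9.7^0.44·exp(0.046·93-1.0721) = 0.8651
  Sd branch = 0.0175·Sd^0.57·e^(0.008·RH+0.085·T) = 0.4483 μm/a
  sum: 0.8651 + 0.4483 → r_corr = 1.313 μm/a
copper: temperature factor f = -0.080·(15.1) = -1.2080
  Pd branch = 0.0053·Pd^0.26·e^(0.059·RH+f) = 0.6905 μm/a
  Cl⁻ term: 0.01025·1.9^0.27·exp(0.036·93+0.049·25.1) = 1.186
  sum: 0.6905 + 1.186 → r_corr = 1.877 μm/a
Ordering by μm/a: copper (1.88) > zinc (1.31)

zinc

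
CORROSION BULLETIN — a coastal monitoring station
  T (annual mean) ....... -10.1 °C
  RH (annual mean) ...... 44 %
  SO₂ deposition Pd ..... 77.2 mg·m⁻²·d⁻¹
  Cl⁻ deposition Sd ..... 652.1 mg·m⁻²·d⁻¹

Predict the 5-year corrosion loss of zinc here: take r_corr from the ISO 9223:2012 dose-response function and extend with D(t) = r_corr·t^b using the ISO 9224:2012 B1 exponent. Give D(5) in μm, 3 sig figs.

D(5) = 2.71 μm

zinc: f(T) = +0.038·(T−10) [T≤10 °C] = -0.7638
  Pd branch = 0.0129·Pd^0.44·e^(0.046·RH+f) = 0.3079 μm/a
  Cl⁻ term: 0.0175·652.1^0.57·exp(0.008·44+0.085·-10.1) = 0.4239
  sum: 0.3079 + 0.4239 → r_corr = 0.7318 μm/a
Power-law: D(5) = r_corr · 5^0.813
  D(5) = 0.7318 × 5^0.813 = 0.7318 × 3.701 = 2.708 μm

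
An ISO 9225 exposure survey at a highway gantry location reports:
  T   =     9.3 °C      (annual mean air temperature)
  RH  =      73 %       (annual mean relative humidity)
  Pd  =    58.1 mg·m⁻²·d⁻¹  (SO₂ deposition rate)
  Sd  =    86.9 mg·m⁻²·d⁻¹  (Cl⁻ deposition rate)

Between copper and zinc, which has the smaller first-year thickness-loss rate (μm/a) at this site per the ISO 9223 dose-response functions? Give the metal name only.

copper: T≤10 °C ⇒ hinge +0.126·(9.3−10) = -0.0882
  Pd branch = 0.0053·Pd^0.26·e^(0.059·RH+f) = 1.036 μm/a
  Sd branch = 0.01025·Sd^0.27·e^(0.036·RH+0.049·T) = 0.7473 μm/a
  r_corr = 1.036 + 0.7473 = 1.783 μm/a
zinc: f(T) = +0.038·(T−10) [T≤10 °C] = -0.0266
  SO₂ term: 0.0129·58.1^0.44·exp(0.046·73-0.0266) = 2.156
  Sd branch = 0.0175·Sd^0.57·e^(0.008·RH+0.085·T) = 0.8815 μm/a
  sum: 2.156 + 0.8815 → r_corr = 3.037 μm/a
Ordering by μm/a: zinc (3.04) > copper (1.78)

copper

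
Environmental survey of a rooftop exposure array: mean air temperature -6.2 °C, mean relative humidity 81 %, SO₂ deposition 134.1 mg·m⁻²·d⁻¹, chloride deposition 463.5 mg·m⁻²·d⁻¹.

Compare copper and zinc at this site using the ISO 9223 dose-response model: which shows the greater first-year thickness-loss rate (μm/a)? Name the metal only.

copper: f(T) = +0.126·(T−10) [T≤10 °C] = -2.0412
  sulphur-dioxide contribution → 0.2927 μm/a
  chloride contribution → 0.7329 μm/a
  ⇒ r_corr(copper) = 1.026 μm/a
zinc: temperature factor f = +0.038·(-16.2) = -0.6156
  sulphur-dioxide contribution → 2.497 μm/a
  chloride contribution → 0.6535 μm/a
  total first-year rate 3.151 μm/a
Ordering by μm/a: zinc (3.15) > copper (1.03)

zinc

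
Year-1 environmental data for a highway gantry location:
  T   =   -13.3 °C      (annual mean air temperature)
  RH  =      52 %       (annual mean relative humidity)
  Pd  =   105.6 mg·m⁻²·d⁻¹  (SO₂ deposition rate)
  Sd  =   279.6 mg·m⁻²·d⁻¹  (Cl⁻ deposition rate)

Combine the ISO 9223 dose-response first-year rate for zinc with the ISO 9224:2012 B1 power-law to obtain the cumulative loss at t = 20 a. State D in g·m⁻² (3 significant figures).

D(20) = 54.2 g·m⁻²

zinc: temperature factor f = +0.038·(-23.3) = -0.8854
  Pd branch = 0.0129·Pd^0.44·e^(0.046·RH+f) = 0.4522 μm/a
  Cl⁻ term: 0.0175·279.6^0.57·exp(0.008·52+0.085·-13.3) = 0.2125
  sum: 0.4522 + 0.2125 → r_corr = 0.6646 μm/a
ISO 9224: D(t) = r_corr · t^b with b = 0.813 (zinc, B1)
  D(20) = 0.6646 × 20^0.813 = 0.6646 × 11.42 = 7.591 μm
  Mass loss = 7.591 μm × 7.14 g/cm³ = 54.2 g·m⁻²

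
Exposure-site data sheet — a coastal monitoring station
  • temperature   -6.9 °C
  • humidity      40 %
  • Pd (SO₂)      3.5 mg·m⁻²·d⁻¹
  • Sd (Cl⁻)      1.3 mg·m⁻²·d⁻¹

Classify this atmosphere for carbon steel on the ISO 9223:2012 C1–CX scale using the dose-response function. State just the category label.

C1

carbon steel: f(T) = +0.150·(T−10) [T≤10 °C] = -2.5350
  Pd branch = 1.77·Pd^0.52·e^(0.02·RH+f) = 0.5989 μm/a
  Cl⁻ term: 0.102·1.3^0.62·exp(0.033·40+0.04·-6.9) = 0.3409
  r_corr = 0.5989 + 0.3409 = 0.9399 μm/a
0.94 μm/a falls in (0, 1.3] for carbon steel → category C1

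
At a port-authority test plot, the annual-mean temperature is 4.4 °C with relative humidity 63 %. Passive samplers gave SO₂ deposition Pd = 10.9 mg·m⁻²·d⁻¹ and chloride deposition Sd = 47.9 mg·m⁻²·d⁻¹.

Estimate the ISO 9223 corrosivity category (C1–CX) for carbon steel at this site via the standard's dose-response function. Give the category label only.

C2

carbon steel: f(T) = +0.150·(T−10) [T≤10 °C] = -0.8400
  SO₂ term: 1.77·10.9^0.52·exp(0.02·63-0.8400) = 9.329
  Cl⁻ term: 0.102·47.9^0.62·exp(0.033·63+0.04·4.4) = 10.71
  sum: 9.329 + 10.71 → r_corr = 20.04 μm/a
Category bounds: 1.3…25 μm/a bracket r_corr ⇒ C2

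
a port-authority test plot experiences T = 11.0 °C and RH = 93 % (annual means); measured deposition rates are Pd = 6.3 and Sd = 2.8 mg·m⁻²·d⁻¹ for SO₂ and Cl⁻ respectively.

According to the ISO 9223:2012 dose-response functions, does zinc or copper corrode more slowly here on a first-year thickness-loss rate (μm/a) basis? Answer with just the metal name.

zinc: temperature factor f = -0.071·(1.0) = -0.0710
  sulphur-dioxide contribution → 1.947 μm/a
  chloride contribution → 0.1687 μm/a
  total first-year rate 2.116 μm/a
copper: f(T) = -0.080·(T−10) [T>10 °C] = -0.0800
  sulphur-dioxide contribution → 1.907 μm/a
  chloride contribution → 0.66 μm/a
  total first-year rate 2.567 μm/a
Ordering by μm/a: copper (2.57) > zinc (2.12)

zinc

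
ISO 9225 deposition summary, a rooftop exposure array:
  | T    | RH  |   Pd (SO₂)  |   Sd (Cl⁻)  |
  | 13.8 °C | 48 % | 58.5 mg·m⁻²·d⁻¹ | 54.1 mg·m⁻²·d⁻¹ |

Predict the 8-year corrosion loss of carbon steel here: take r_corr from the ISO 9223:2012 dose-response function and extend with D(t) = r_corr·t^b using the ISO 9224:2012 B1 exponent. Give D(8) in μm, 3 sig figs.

carbon steel: T>10 °C ⇒ hinge -0.054·(13.8−10) = -0.2052
  SO₂ term: 1.77·58.5^0.52·exp(0.02·48-0.2052) = 31.24
  Cl⁻ term: 0.102·54.1^0.62·exp(0.033·48+0.04·13.8) = 10.25
  sum: 31.24 + 10.25 → r_corr = 41.49 μm/a
Long-term exponent b (ISO 9224 Table 2, B1) = 0.523
  D(8) = 41.49 × 8^0.523 = 41.49 × 2.967 = 123.1 μm

D(8) = 123 μm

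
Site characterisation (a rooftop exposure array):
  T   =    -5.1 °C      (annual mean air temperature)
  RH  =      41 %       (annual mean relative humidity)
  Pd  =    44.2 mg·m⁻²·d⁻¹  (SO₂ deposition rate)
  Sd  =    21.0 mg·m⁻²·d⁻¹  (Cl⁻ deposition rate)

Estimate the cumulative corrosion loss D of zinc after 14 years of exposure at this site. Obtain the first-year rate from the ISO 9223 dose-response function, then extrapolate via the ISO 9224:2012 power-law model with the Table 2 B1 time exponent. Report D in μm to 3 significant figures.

D(14) = 2.93 μm

zinc: f(T) = +0.038·(T−10) [T≤10 °C] = -0.5738
  sulphur-dioxide contribution → 0.2538 μm/a
  chloride contribution → 0.08931 μm/a
  total first-year rate 0.3431 μm/a
Power-law: D(14) = r_corr · 14^0.813
  D(14) = 0.3431 × 14^0.813 = 0.3431 × 8.547 = 2.932 μm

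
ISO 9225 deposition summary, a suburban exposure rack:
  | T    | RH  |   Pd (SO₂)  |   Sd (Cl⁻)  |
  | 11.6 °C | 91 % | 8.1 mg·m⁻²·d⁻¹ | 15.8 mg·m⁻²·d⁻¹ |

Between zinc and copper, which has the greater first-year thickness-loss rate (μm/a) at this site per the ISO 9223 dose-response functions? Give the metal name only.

copper

zinc: f(T) = -0.071·(T−10) [T>10 °C] = -0.1136
  sulphur-dioxide contribution → 1.901 μm/a
  chloride contribution → 0.4684 μm/a
  total first-year rate 2.369 μm/a
copper: T>10 °C ⇒ hinge -0.080·(11.6−10) = -0.1280
  sulphur-dioxide contribution → 1.724 μm/a
  chloride contribution → 1.009 μm/a
  ⇒ r_corr(copper) = 2.733 μm/a
Ordering by μm/a: copper (2.73) > zinc (2.37)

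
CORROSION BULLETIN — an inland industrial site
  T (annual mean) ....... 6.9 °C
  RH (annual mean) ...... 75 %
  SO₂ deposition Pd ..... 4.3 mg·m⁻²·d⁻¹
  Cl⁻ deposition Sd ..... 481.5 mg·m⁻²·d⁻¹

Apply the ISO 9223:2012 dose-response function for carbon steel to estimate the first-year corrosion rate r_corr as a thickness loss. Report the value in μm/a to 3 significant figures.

carbon steel: temperature factor f = +0.150·(-3.1) = -0.4650
  Pd branch = 1.77·Pd^0.52·e^(0.02·RH+f) = 10.64 μm/a
  Cl⁻ term: 0.102·481.5^0.62·exp(0.033·75+0.04·6.9) = 73.55
  r_corr = 10.64 + 73.55 = 84.18 μm/a

r_corr = 84.2 μm/a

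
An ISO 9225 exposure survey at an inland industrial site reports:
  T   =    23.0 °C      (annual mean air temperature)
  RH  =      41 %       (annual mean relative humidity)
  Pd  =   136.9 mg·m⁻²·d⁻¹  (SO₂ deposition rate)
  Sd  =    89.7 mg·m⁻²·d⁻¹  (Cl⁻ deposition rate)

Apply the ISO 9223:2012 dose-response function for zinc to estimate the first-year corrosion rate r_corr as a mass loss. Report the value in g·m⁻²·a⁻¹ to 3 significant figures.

r_corr = 18.0 g·m⁻²·a⁻¹

zinc: temperature factor f = -0.071·(13.0) = -0.9230
  sulphur-dioxide contribution → 0.2943 μm/a
  chloride contribution → 2.227 μm/a
  ⇒ r_corr(zinc) = 2.521 μm/a
Convert to mass loss: 2.521 μm/a × 7.14 g/cm³ = 18 g·m⁻²·a⁻¹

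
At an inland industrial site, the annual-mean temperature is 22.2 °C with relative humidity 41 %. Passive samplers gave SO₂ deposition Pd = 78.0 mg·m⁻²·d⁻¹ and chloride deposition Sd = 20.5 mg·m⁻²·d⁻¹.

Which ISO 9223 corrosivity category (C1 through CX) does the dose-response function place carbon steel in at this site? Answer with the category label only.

carbon steel: f(T) = -0.054·(T−10) [T>10 °C] = -0.6588
  SO₂ term: 1.77·78.0^0.52·exp(0.02·41-0.6588) = 20.04
  Sd branch = 0.102·Sd^0.62·e^(0.033·RH+0.04·T) = 6.239 μm/a
  sum: 20.04 + 6.239 → r_corr = 26.28 μm/a
Category bounds: 25…50 μm/a bracket r_corr ⇒ C3

C3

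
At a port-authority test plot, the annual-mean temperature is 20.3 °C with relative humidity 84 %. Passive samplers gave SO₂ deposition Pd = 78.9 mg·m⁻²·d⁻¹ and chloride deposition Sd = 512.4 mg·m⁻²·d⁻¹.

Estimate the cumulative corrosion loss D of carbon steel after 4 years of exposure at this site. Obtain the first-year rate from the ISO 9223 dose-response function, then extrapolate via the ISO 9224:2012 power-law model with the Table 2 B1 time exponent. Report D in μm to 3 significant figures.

carbon steel: T>10 °C ⇒ hinge -0.054·(20.3−10) = -0.5562
  SO₂ term: 1.77·78.9^0.52·exp(0.02·84-0.5562) = 52.79
  Cl⁻ term: 0.102·512.4^0.62·exp(0.033·84+0.04·20.3) = 175.8
  sum: 52.79 + 175.8 → r_corr = 228.6 μm/a
ISO 9224: D(t) = r_corr · t^b with b = 0.523 (carbon steel, B1)
  D(4) = 228.6 × 4^0.523 = 228.6 × 2.065 = 472 μm

D(4) = 472 μm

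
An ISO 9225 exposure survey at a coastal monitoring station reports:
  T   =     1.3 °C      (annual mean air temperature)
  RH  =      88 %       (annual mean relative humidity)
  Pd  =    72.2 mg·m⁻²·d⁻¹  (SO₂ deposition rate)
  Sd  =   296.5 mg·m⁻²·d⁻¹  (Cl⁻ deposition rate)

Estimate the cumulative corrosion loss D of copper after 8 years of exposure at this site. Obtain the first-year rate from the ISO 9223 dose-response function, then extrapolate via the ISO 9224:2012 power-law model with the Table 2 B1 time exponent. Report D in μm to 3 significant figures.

D(8) = 8.71 μm

copper: T≤10 °C ⇒ hinge +0.126·(1.3−10) = -1.0962
  sulphur-dioxide contribution → 0.9689 μm/a
  chloride contribution → 1.207 μm/a
  ⇒ r_corr(copper) = 2.176 μm/a
ISO 9224: D(t) = r_corr · t^b with b = 0.667 (copper, B1)
  D(8) = 2.176 × 8^0.667 = 2.176 × 4.003 = 8.709 μm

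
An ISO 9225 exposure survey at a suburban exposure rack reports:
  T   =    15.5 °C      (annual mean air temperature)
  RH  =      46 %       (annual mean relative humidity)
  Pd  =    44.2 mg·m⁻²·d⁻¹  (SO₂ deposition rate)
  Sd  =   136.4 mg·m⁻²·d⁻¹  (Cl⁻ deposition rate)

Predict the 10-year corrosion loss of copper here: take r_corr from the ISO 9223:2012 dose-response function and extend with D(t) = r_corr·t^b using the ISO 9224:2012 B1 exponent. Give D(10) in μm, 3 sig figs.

D(10) = 2.65 μm

copper: f(T) = -0.080·(T−10) [T>10 °C] = -0.4400
  SO₂ term: 0.0053·44.2^0.26·exp(0.059·46-0.4400) = 0.1379
  Sd branch = 0.01025·Sd^0.27·e^(0.036·RH+0.049·T) = 0.4327 μm/a
  sum: 0.1379 + 0.4327 → r_corr = 0.5706 μm/a
Long-term exponent b (ISO 9224 Table 2, B1) = 0.667
  D(10) = 0.5706 × 10^0.667 = 0.5706 × 4.645 = 2.651 μm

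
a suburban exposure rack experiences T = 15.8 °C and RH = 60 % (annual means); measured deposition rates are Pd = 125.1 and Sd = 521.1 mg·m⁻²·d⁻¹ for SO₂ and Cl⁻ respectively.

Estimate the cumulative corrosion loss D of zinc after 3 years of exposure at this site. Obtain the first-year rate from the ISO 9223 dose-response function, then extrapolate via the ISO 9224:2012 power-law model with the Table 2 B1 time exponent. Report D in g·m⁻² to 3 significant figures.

zinc: T>10 °C ⇒ hinge -0.071·(15.8−10) = -0.4118
  Pd branch = 0.0129·Pd^0.44·e^(0.046·RH+f) = 1.13 μm/a
  Cl⁻ term: 0.0175·521.1^0.57·exp(0.008·60+0.085·15.8) = 3.832
  sum: 1.13 + 3.832 → r_corr = 4.962 μm/a
Long-term exponent b (ISO 9224 Table 2, B1) = 0.813
  D(3) = 4.962 × 3^0.813 = 4.962 × 2.443 = 12.12 μm
  Mass loss = 12.12 μm × 7.14 g/cm³ = 86.55 g·m⁻²

D(3) = 86.5 g·m⁻²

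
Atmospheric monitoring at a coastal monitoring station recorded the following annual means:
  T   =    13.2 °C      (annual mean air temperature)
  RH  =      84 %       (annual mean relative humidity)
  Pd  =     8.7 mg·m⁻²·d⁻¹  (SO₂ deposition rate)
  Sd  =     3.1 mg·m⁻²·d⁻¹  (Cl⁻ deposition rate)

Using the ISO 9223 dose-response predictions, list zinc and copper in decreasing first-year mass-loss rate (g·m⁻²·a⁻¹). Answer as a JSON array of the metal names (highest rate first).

["copper", "zinc"]

zinc: temperature factor f = -0.071·(3.2) = -0.2272
  SO₂ term: 0.0129·8.7^0.44·exp(0.046·84-0.2272) = 1.269
  Sd branch = 0.0175·Sd^0.57·e^(0.008·RH+0.085·T) = 0.2006 μm/a
  sum: 1.269 + 0.2006 → r_corr = 1.469 μm/a
  mass loss = 1.469 μm/a × 7.14 g/cm³ = 10.49 g·m⁻²·a⁻¹
copper: temperature factor f = -0.080·(3.2) = -0.2560
  Pd branch = 0.0053·Pd^0.26·e^(0.059·RH+f) = 1.023 μm/a
  Cl⁻ term: 0.01025·3.1^0.27·exp(0.036·84+0.049·13.2) = 0.5465
  r_corr = 1.023 + 0.5465 = 1.569 μm/a
  mass loss = 1.569 μm/a × 8.96 g/cm³ = 14.06 g·m⁻²·a⁻¹
Ordering by g·m⁻²·a⁻¹: copper (14.1) > zinc (10.5)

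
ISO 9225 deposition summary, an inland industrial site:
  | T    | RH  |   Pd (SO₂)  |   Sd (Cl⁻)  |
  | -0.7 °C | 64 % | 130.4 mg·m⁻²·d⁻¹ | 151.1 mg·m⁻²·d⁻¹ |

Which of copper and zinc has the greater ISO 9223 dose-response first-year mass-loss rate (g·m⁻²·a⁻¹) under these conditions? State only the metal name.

zinc

copper: temperature factor f = +0.126·(-10.7) = -1.3482
  Pd branch = 0.0053·Pd^0.26·e^(0.059·RH+f) = 0.2131 μm/a
  Sd branch = 0.01025·Sd^0.27·e^(0.036·RH+0.049·T) = 0.3845 μm/a
  sum: 0.2131 + 0.3845 → r_corr = 0.5976 μm/a
  mass loss = 0.5976 μm/a × 8.96 g/cm³ = 5.354 g·m⁻²·a⁻¹
zinc: f(T) = +0.038·(T−10) [T≤10 °C] = -0.4066
  Pd branch = 0.0129·Pd^0.44·e^(0.046·RH+f) = 1.391 μm/a
  Sd branch = 0.0175·Sd^0.57·e^(0.008·RH+0.085·T) = 0.4805 μm/a
  r_corr = 1.391 + 0.4805 = 1.871 μm/a
  mass loss = 1.871 μm/a × 7.14 g/cm³ = 13.36 g·m⁻²·a⁻¹
Ordering by g·m⁻²·a⁻¹: zinc (13.4) > copper (5.35)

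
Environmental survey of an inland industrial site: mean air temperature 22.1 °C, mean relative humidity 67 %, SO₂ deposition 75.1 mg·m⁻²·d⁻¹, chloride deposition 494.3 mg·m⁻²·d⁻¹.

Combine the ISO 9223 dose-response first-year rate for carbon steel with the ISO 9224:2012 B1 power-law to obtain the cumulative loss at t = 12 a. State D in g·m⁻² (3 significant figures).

carbon steel: temperature factor f = -0.054·(12.1) = -0.6534
  Pd branch = 1.77·Pd^0.52·e^(0.02·RH+f) = 33.23 μm/a
  Cl⁻ term: 0.102·494.3^0.62·exp(0.033·67+0.04·22.1) = 105.4
  r_corr = 33.23 + 105.4 = 138.7 μm/a
Power-law: D(12) = r_corr · 12^0.523
  D(12) = 138.7 × 12^0.523 = 138.7 × 3.668 = 508.6 μm
  Mass loss = 508.6 μm × 7.85 g/cm³ = 3993 g·m⁻²

D(12) = 3.99e+03 g·m⁻²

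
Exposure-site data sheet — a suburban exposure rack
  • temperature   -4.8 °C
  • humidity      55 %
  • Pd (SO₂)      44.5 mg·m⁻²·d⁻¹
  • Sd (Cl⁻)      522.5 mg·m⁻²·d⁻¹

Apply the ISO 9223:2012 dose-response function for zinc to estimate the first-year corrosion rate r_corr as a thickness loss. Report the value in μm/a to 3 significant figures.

zinc: f(T) = +0.038·(T−10) [T≤10 °C] = -0.5624
  Pd branch = 0.0129·Pd^0.44·e^(0.046·RH+f) = 0.4902 μm/a
  Sd branch = 0.0175·Sd^0.57·e^(0.008·RH+0.085·T) = 0.6401 μm/a
  r_corr = 0.4902 + 0.6401 = 1.13 μm/a

r_corr = 1.13 μm/a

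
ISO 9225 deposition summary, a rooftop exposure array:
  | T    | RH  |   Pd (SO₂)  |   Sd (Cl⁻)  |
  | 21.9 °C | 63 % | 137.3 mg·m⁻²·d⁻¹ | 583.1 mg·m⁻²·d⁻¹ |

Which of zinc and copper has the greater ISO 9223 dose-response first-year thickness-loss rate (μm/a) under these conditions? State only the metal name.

zinc

zinc: f(T) = -0.071·(T−10) [T>10 °C] = -0.8449
  SO₂ term: 0.0129·137.3^0.44·exp(0.046·63-0.8449) = 0.8766
  Sd branch = 0.0175·Sd^0.57·e^(0.008·RH+0.085·T) = 7.028 μm/a
  r_corr = 0.8766 + 7.028 = 7.905 μm/a
copper: f(T) = -0.080·(T−10) [T>10 °C] = -0.9520
  SO₂ term: 0.0053·137.3^0.26·exp(0.059·63-0.9520) = 0.3026
  Sd branch = 0.01025·Sd^0.27·e^(0.036·RH+0.049·T) = 1.616 μm/a
  r_corr = 0.3026 + 1.616 = 1.919 μm/a
Ordering by μm/a: zinc (7.9) > copper (1.92)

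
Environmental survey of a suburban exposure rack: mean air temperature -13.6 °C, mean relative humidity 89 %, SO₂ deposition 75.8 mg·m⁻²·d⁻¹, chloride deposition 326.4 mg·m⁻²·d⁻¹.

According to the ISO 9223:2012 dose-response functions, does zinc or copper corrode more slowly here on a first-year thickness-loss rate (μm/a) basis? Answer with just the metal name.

zinc: T≤10 °C ⇒ hinge +0.038·(-13.6−10) = -0.8968
  sulphur-dioxide contribution → 2.119 μm/a
  chloride contribution → 0.3041 μm/a
  total first-year rate 2.423 μm/a
copper: T≤10 °C ⇒ hinge +0.126·(-13.6−10) = -2.9736
  sulphur-dioxide contribution → 0.1592 μm/a
  chloride contribution → 0.6187 μm/a
  total first-year rate 0.778 μm/a
Ordering by μm/a: zinc (2.42) > copper (0.778)

copper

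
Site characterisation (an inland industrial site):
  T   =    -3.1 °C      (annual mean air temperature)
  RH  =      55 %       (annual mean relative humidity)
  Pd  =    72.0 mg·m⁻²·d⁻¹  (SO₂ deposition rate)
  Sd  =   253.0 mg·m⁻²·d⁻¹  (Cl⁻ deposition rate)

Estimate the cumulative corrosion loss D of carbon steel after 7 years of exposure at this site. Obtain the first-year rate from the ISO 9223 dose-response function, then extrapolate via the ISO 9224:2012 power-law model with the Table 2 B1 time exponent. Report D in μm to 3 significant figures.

D(7) = 66.4 μm

carbon steel: f(T) = +0.150·(T−10) [T≤10 °C] = -1.9650
  Pd branch = 1.77·Pd^0.52·e^(0.02·RH+f) = 6.888 μm/a
  Sd branch = 0.102·Sd^0.62·e^(0.033·RH+0.04·T) = 17.1 μm/a
  r_corr = 6.888 + 17.1 = 23.99 μm/a
Long-term exponent b (ISO 9224 Table 2, B1) = 0.523
  D(7) = 23.99 × 7^0.523 = 23.99 × 2.767 = 66.36 μm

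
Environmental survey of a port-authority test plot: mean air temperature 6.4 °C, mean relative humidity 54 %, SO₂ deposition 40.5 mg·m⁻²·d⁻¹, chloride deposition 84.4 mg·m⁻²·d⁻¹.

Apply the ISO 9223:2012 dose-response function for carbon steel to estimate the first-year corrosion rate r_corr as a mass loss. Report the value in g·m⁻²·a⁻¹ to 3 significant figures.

carbon steel: temperature factor f = +0.150·(-3.6) = -0.5400
  Pd branch = 1.77·Pd^0.52·e^(0.02·RH+f) = 20.81 μm/a
  Sd branch = 0.102·Sd^0.62·e^(0.033·RH+0.04·T) = 12.25 μm/a
  sum: 20.81 + 12.25 → r_corr = 33.06 μm/a
Convert to mass loss: 33.06 μm/a × 7.85 g/cm³ = 259.5 g·m⁻²·a⁻¹

r_corr = 260 g·m⁻²·a⁻¹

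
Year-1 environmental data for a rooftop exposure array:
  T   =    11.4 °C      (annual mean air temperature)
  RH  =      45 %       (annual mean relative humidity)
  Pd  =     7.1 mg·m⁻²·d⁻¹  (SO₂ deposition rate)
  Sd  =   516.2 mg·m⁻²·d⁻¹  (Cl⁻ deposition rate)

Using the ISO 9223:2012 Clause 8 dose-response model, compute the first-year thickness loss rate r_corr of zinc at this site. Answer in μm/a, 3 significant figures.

zinc: T>10 °C ⇒ hinge -0.071·(11.4−10) = -0.0994
  Pd branch = 0.0129·Pd^0.44·e^(0.046·RH+f) = 0.2193 μm/a
  Cl⁻ term: 0.0175·516.2^0.57·exp(0.008·45+0.085·11.4) = 2.326
  r_corr = 0.2193 + 2.326 = 2.545 μm/a

r_corr = 2.54 μm/a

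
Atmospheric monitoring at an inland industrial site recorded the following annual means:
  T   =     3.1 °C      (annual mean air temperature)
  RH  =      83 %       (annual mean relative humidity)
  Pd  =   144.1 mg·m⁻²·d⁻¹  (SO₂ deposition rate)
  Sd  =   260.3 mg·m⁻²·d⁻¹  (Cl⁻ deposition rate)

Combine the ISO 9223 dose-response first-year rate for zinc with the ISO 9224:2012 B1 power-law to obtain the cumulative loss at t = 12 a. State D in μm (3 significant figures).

zinc: T≤10 °C ⇒ hinge +0.038·(3.1−10) = -0.2622
  Pd branch = 0.0129·Pd^0.44·e^(0.046·RH+f) = 4.024 μm/a
  Cl⁻ term: 0.0175·260.3^0.57·exp(0.008·83+0.085·3.1) = 1.054
  r_corr = 4.024 + 1.054 = 5.078 μm/a
ISO 9224: D(t) = r_corr · t^b with b = 0.813 (zinc, B1)
  D(12) = 5.078 × 12^0.813 = 5.078 × 7.54 = 38.29 μm

D(12) = 38.3 μm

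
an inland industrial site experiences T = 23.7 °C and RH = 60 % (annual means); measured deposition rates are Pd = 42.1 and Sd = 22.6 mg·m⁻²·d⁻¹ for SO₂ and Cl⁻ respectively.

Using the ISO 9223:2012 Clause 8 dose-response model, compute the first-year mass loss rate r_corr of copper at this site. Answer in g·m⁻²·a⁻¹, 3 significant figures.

copper: temperature factor f = -0.080·(13.7) = -1.0960
  SO₂ term: 0.0053·42.1^0.26·exp(0.059·60-1.0960) = 0.1614
  Sd branch = 0.01025·Sd^0.27·e^(0.036·RH+0.049·T) = 0.6588 μm/a
  sum: 0.1614 + 0.6588 → r_corr = 0.8202 μm/a
Convert to mass loss: 0.8202 μm/a × 8.96 g/cm³ = 7.349 g·m⁻²·a⁻¹

r_corr = 7.35 g·m⁻²·a⁻¹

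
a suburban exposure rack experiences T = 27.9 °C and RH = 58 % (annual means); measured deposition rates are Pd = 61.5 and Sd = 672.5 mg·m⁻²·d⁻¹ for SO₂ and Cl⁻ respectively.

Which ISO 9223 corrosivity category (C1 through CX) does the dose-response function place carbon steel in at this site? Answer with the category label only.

C5

carbon steel: f(T) = -0.054·(T−10) [T>10 °C] = -0.9666
  SO₂ term: 1.77·61.5^0.52·exp(0.02·58-0.9666) = 18.29
  Sd branch = 0.102·Sd^0.62·e^(0.033·RH+0.04·T) = 119.6 μm/a
  sum: 18.29 + 119.6 → r_corr = 137.9 μm/a
138 μm/a falls in (80, 200] for carbon steel → category C5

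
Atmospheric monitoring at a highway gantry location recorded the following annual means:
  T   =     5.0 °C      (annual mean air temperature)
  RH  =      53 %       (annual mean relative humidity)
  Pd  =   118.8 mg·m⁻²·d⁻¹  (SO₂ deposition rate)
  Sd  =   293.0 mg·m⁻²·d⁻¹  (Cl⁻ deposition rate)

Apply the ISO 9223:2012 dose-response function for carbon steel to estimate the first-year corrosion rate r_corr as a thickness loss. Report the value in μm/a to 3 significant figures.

r_corr = 53.2 μm/a

carbon steel: T≤10 °C ⇒ hinge +0.150·(5.0−10) = -0.7500
  sulphur-dioxide contribution → 28.94 μm/a
  chloride contribution → 24.24 μm/a
  total first-year rate 53.18 μm/a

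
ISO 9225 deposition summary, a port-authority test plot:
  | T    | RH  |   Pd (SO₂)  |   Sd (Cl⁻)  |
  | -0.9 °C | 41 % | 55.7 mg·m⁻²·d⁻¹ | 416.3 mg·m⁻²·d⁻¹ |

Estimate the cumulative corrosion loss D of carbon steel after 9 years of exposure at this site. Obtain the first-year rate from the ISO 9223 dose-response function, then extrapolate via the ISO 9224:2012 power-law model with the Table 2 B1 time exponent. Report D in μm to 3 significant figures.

D(9) = 70.5 μm

carbon steel: T≤10 °C ⇒ hinge +0.150·(-0.9−10) = -1.6350
  SO₂ term: 1.77·55.7^0.52·exp(0.02·41-1.6350) = 6.337
  Cl⁻ term: 0.102·416.3^0.62·exp(0.033·41+0.04·-0.9) = 16.02
  sum: 6.337 + 16.02 → r_corr = 22.35 μm/a
Power-law: D(9) = r_corr · 9^0.523
  D(9) = 22.35 × 9^0.523 = 22.35 × 3.156 = 70.54 μm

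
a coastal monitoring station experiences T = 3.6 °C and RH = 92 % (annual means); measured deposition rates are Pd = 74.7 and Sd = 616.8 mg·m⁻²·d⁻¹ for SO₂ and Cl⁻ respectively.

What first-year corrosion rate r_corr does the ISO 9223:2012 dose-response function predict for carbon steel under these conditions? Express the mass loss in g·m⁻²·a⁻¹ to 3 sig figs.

carbon steel: f(T) = +0.150·(T−10) [T≤10 °C] = -0.9600
  Pd branch = 1.77·Pd^0.52·e^(0.02·RH+f) = 40.2 μm/a
  Sd branch = 0.102·Sd^0.62·e^(0.033·RH+0.04·T) = 131.7 μm/a
  sum: 40.2 + 131.7 → r_corr = 171.9 μm/a
Convert to mass loss: 171.9 μm/a × 7.85 g/cm³ = 1349 g·m⁻²·a⁻¹

r_corr = 1.35e+03 g·m⁻²·a⁻¹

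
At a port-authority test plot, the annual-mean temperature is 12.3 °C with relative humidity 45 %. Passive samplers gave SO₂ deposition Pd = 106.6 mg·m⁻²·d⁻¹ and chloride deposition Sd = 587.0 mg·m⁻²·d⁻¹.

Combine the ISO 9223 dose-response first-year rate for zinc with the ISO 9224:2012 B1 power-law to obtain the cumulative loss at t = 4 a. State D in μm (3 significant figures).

D(4) = 10.4 μm

zinc: f(T) = -0.071·(T−10) [T>10 °C] = -0.1633
  SO₂ term: 0.0129·106.6^0.44·exp(0.046·45-0.1633) = 0.6774
  Cl⁻ term: 0.0175·587.0^0.57·exp(0.008·45+0.085·12.3) = 2.701
  r_corr = 0.6774 + 2.701 = 3.379 μm/a
Long-term exponent b (ISO 9224 Table 2, B1) = 0.813
  D(4) = 3.379 × 4^0.813 = 3.379 × 3.087 = 10.43 μm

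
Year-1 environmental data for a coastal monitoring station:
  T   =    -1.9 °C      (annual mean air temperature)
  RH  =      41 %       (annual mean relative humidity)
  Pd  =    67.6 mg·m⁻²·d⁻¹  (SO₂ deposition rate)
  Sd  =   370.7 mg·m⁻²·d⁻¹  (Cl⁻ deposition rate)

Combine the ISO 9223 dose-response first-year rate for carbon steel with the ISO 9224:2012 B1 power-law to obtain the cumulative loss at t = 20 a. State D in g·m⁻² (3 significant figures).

carbon steel: temperature factor f = +0.150·(-11.9) = -1.7850
  sulphur-dioxide contribution → 6.032 μm/a
  chloride contribution → 14.32 μm/a
  total first-year rate 20.35 μm/a
ISO 9224: D(t) = r_corr · t^b with b = 0.523 (carbon steel, B1)
  D(20) = 20.35 × 20^0.523 = 20.35 × 4.791 = 97.52 μm
  Mass loss = 97.52 μm × 7.85 g/cm³ = 765.5 g·m⁻²

D(20) = 765 g·m⁻²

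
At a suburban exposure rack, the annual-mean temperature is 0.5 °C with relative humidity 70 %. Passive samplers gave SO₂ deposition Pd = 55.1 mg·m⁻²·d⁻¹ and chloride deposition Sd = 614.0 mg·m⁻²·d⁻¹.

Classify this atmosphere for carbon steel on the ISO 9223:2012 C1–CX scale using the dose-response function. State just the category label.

C4

carbon steel: T≤10 °C ⇒ hinge +0.150·(0.5−10) = -1.4250
  sulphur-dioxide contribution → 13.88 μm/a
  chloride contribution → 56.13 μm/a
  total first-year rate 70.01 μm/a
Category bounds: 50…80 μm/a bracket r_corr ⇒ C4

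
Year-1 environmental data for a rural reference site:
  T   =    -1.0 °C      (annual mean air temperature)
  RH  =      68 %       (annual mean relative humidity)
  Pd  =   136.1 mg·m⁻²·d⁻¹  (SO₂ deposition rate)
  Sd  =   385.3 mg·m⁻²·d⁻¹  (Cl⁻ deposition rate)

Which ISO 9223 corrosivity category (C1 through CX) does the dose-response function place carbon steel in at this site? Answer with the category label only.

carbon steel: f(T) = +0.150·(T−10) [T≤10 °C] = -1.6500
  SO₂ term: 1.77·136.1^0.52·exp(0.02·68-1.6500) = 17.05
  Cl⁻ term: 0.102·385.3^0.62·exp(0.033·68+0.04·-1.0) = 37.07
  r_corr = 17.05 + 37.07 = 54.11 μm/a
54.1 μm/a falls in (50, 80] for carbon steel → category C4

C4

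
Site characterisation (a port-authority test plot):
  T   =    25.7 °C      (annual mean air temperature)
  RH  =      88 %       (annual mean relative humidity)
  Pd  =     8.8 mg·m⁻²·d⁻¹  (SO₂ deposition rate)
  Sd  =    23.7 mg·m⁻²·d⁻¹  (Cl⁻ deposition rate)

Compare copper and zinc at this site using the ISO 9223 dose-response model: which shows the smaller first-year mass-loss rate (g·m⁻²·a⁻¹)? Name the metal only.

zinc

copper: temperature factor f = -0.080·(15.7) = -1.2560
  SO₂ term: 0.0053·8.8^0.26·exp(0.059·88-1.2560) = 0.4778
  Sd branch = 0.01025·Sd^0.27·e^(0.036·RH+0.049·T) = 2.017 μm/a
  sum: 0.4778 + 2.017 → r_corr = 2.495 μm/a
  mass loss = 2.495 μm/a × 8.96 g/cm³ = 22.35 g·m⁻²·a⁻¹
zinc: temperature factor f = -0.071·(15.7) = -1.1147
  Pd branch = 0.0129·Pd^0.44·e^(0.046·RH+f) = 0.6311 μm/a
  Cl⁻ term: 0.0175·23.7^0.57·exp(0.008·88+0.085·25.7) = 1.91
  r_corr = 0.6311 + 1.91 = 2.541 μm/a
  mass loss = 2.541 μm/a × 7.14 g/cm³ = 18.15 g·m⁻²·a⁻¹
Ordering by g·m⁻²·a⁻¹: copper (22.4) > zinc (18.1)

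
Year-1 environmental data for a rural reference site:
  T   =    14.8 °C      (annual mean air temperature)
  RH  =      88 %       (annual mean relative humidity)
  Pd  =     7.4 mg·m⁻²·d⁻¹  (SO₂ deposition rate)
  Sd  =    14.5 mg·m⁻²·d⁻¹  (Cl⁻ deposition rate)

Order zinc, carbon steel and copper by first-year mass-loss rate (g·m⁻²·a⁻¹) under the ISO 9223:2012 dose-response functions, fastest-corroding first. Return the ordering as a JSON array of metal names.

["carbon steel", "copper", "zinc"]

zinc: f(T) = -0.071·(T−10) [T>10 °C] = -0.3408
  sulphur-dioxide contribution → 1.268 μm/a
  chloride contribution → 0.5716 μm/a
  ⇒ r_corr(zinc) = 1.839 μm/a
  mass loss = 1.839 μm/a × 7.14 g/cm³ = 13.13 g·m⁻²·a⁻¹
carbon steel: T>10 °C ⇒ hinge -0.054·(14.8−10) = -0.2592
  sulphur-dioxide contribution → 22.48 μm/a
  chloride contribution → 17.66 μm/a
  total first-year rate 40.14 μm/a
  mass loss = 40.14 μm/a × 7.85 g/cm³ = 315.1 g·m⁻²·a⁻¹
copper: temperature factor f = -0.080·(4.8) = -0.3840
  sulphur-dioxide contribution → 1.092 μm/a
  chloride contribution → 1.035 μm/a
  total first-year rate 2.128 μm/a
  mass loss = 2.128 μm/a × 8.96 g/cm³ = 19.06 g·m⁻²·a⁻¹
Ordering by g·m⁻²·a⁻¹: carbon steel (315) > copper (19.1) > zinc (13.1)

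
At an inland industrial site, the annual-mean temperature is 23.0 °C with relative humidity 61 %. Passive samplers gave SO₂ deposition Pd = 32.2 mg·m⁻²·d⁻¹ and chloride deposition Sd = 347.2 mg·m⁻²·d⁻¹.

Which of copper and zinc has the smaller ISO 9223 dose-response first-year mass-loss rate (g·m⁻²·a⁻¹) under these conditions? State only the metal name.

copper

copper: temperature factor f = -0.080·(13.0) = -1.0400
  SO₂ term: 0.0053·32.2^0.26·exp(0.059·61-1.0400) = 0.1689
  Cl⁻ term: 0.01025·347.2^0.27·exp(0.036·61+0.049·23.0) = 1.38
  r_corr = 0.1689 + 1.38 = 1.549 μm/a
  mass loss = 1.549 μm/a × 8.96 g/cm³ = 13.88 g·m⁻²·a⁻¹
zinc: temperature factor f = -0.071·(13.0) = -0.9230
  SO₂ term: 0.0129·32.2^0.44·exp(0.046·61-0.9230) = 0.3907
  Sd branch = 0.0175·Sd^0.57·e^(0.008·RH+0.085·T) = 5.651 μm/a
  sum: 0.3907 + 5.651 → r_corr = 6.042 μm/a
  mass loss = 6.042 μm/a × 7.14 g/cm³ = 43.14 g·m⁻²·a⁻¹
Ordering by g·m⁻²·a⁻¹: zinc (43.1) > copper (13.9)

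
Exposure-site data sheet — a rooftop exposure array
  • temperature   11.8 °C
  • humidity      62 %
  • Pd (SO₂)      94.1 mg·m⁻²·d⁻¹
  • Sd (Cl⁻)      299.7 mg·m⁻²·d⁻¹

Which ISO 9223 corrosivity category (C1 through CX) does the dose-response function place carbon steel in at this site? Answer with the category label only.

C5

carbon steel: f(T) = -0.054·(T−10) [T>10 °C] = -0.0972
  sulphur-dioxide contribution → 58.96 μm/a
  chloride contribution → 43.42 μm/a
  total first-year rate 102.4 μm/a
ISO 9223 Table 2 (carbon steel): 80 < 102 ≤ 200 μm/a ⇒ C5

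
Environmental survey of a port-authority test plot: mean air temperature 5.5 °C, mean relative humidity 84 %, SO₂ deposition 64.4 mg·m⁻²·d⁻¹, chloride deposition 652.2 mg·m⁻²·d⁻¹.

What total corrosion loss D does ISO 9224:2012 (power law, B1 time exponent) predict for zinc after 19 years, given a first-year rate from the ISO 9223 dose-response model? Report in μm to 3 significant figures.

zinc: T≤10 °C ⇒ hinge +0.038·(5.5−10) = -0.1710
  SO₂ term: 0.0129·64.4^0.44·exp(0.046·84-0.1710) = 3.239
  Sd branch = 0.0175·Sd^0.57·e^(0.008·RH+0.085·T) = 2.198 μm/a
  r_corr = 3.239 + 2.198 = 5.437 μm/a
Long-term exponent b (ISO 9224 Table 2, B1) = 0.813
  D(19) = 5.437 × 19^0.813 = 5.437 × 10.96 = 59.56 μm

D(19) = 59.6 μm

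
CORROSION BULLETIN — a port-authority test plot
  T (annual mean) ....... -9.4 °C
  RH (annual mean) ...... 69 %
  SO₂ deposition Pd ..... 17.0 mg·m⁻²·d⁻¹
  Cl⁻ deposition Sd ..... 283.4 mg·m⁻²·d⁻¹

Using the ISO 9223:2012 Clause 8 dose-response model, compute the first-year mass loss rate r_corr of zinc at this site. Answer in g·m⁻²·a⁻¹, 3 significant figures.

r_corr = 6.10 g·m⁻²·a⁻¹

zinc: T≤10 °C ⇒ hinge +0.038·(-9.4−10) = -0.7372
  SO₂ term: 0.0129·17.0^0.44·exp(0.046·69-0.7372) = 0.5132
  Cl⁻ term: 0.0175·283.4^0.57·exp(0.008·69+0.085·-9.4) = 0.3417
  r_corr = 0.5132 + 0.3417 = 0.8549 μm/a
Convert to mass loss: 0.8549 μm/a × 7.14 g/cm³ = 6.104 g·m⁻²·a⁻¹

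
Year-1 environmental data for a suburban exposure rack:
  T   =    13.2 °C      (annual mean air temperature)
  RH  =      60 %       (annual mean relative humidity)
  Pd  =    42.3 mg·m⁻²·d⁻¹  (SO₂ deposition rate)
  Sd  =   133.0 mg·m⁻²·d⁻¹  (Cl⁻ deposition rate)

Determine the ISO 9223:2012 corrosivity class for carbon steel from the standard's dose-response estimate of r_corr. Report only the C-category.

carbon steel: f(T) = -0.054·(T−10) [T>10 °C] = -0.1728
  sulphur-dioxide contribution → 34.66 μm/a
  chloride contribution → 25.98 μm/a
  ⇒ r_corr(carbon steel) = 60.63 μm/a
60.6 μm/a falls in (50, 80] for carbon steel → category C4

C4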